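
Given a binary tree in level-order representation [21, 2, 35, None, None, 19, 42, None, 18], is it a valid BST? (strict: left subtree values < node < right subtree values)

Level-order array: [21, 2, 35, None, None, 19, 42, None, 18]
Validate using subtree bounds (lo, hi): at each node, require lo < value < hi,
then recurse left with hi=value and right with lo=value.
Preorder trace (stopping at first violation):
  at node 21 with bounds (-inf, +inf): OK
  at node 2 with bounds (-inf, 21): OK
  at node 35 with bounds (21, +inf): OK
  at node 19 with bounds (21, 35): VIOLATION
Node 19 violates its bound: not (21 < 19 < 35).
Result: Not a valid BST


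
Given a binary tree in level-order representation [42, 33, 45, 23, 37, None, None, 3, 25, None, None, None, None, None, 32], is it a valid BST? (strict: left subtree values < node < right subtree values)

Level-order array: [42, 33, 45, 23, 37, None, None, 3, 25, None, None, None, None, None, 32]
Validate using subtree bounds (lo, hi): at each node, require lo < value < hi,
then recurse left with hi=value and right with lo=value.
Preorder trace (stopping at first violation):
  at node 42 with bounds (-inf, +inf): OK
  at node 33 with bounds (-inf, 42): OK
  at node 23 with bounds (-inf, 33): OK
  at node 3 with bounds (-inf, 23): OK
  at node 25 with bounds (23, 33): OK
  at node 32 with bounds (25, 33): OK
  at node 37 with bounds (33, 42): OK
  at node 45 with bounds (42, +inf): OK
No violation found at any node.
Result: Valid BST


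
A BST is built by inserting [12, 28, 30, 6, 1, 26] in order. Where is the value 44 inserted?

Starting tree (level order): [12, 6, 28, 1, None, 26, 30]
Insertion path: 12 -> 28 -> 30
Result: insert 44 as right child of 30
Final tree (level order): [12, 6, 28, 1, None, 26, 30, None, None, None, None, None, 44]


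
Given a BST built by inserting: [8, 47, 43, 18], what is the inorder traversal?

Tree insertion order: [8, 47, 43, 18]
Tree (level-order array): [8, None, 47, 43, None, 18]
Inorder traversal: [8, 18, 43, 47]


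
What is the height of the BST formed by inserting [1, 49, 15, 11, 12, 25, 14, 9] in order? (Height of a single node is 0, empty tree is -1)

Insertion order: [1, 49, 15, 11, 12, 25, 14, 9]
Tree (level-order array): [1, None, 49, 15, None, 11, 25, 9, 12, None, None, None, None, None, 14]
Compute height bottom-up (empty subtree = -1):
  height(9) = 1 + max(-1, -1) = 0
  height(14) = 1 + max(-1, -1) = 0
  height(12) = 1 + max(-1, 0) = 1
  height(11) = 1 + max(0, 1) = 2
  height(25) = 1 + max(-1, -1) = 0
  height(15) = 1 + max(2, 0) = 3
  height(49) = 1 + max(3, -1) = 4
  height(1) = 1 + max(-1, 4) = 5
Height = 5


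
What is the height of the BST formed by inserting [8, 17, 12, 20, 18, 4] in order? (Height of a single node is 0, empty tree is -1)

Insertion order: [8, 17, 12, 20, 18, 4]
Tree (level-order array): [8, 4, 17, None, None, 12, 20, None, None, 18]
Compute height bottom-up (empty subtree = -1):
  height(4) = 1 + max(-1, -1) = 0
  height(12) = 1 + max(-1, -1) = 0
  height(18) = 1 + max(-1, -1) = 0
  height(20) = 1 + max(0, -1) = 1
  height(17) = 1 + max(0, 1) = 2
  height(8) = 1 + max(0, 2) = 3
Height = 3


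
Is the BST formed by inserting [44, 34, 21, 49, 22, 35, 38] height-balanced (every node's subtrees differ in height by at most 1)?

Tree (level-order array): [44, 34, 49, 21, 35, None, None, None, 22, None, 38]
Definition: a tree is height-balanced if, at every node, |h(left) - h(right)| <= 1 (empty subtree has height -1).
Bottom-up per-node check:
  node 22: h_left=-1, h_right=-1, diff=0 [OK], height=0
  node 21: h_left=-1, h_right=0, diff=1 [OK], height=1
  node 38: h_left=-1, h_right=-1, diff=0 [OK], height=0
  node 35: h_left=-1, h_right=0, diff=1 [OK], height=1
  node 34: h_left=1, h_right=1, diff=0 [OK], height=2
  node 49: h_left=-1, h_right=-1, diff=0 [OK], height=0
  node 44: h_left=2, h_right=0, diff=2 [FAIL (|2-0|=2 > 1)], height=3
Node 44 violates the condition: |2 - 0| = 2 > 1.
Result: Not balanced


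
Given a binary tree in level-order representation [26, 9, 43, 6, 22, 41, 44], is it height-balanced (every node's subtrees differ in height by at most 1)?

Tree (level-order array): [26, 9, 43, 6, 22, 41, 44]
Definition: a tree is height-balanced if, at every node, |h(left) - h(right)| <= 1 (empty subtree has height -1).
Bottom-up per-node check:
  node 6: h_left=-1, h_right=-1, diff=0 [OK], height=0
  node 22: h_left=-1, h_right=-1, diff=0 [OK], height=0
  node 9: h_left=0, h_right=0, diff=0 [OK], height=1
  node 41: h_left=-1, h_right=-1, diff=0 [OK], height=0
  node 44: h_left=-1, h_right=-1, diff=0 [OK], height=0
  node 43: h_left=0, h_right=0, diff=0 [OK], height=1
  node 26: h_left=1, h_right=1, diff=0 [OK], height=2
All nodes satisfy the balance condition.
Result: Balanced


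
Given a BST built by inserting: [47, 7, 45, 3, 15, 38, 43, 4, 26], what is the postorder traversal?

Tree insertion order: [47, 7, 45, 3, 15, 38, 43, 4, 26]
Tree (level-order array): [47, 7, None, 3, 45, None, 4, 15, None, None, None, None, 38, 26, 43]
Postorder traversal: [4, 3, 26, 43, 38, 15, 45, 7, 47]


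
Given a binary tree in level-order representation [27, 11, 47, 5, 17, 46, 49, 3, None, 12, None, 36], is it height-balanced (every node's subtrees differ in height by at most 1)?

Tree (level-order array): [27, 11, 47, 5, 17, 46, 49, 3, None, 12, None, 36]
Definition: a tree is height-balanced if, at every node, |h(left) - h(right)| <= 1 (empty subtree has height -1).
Bottom-up per-node check:
  node 3: h_left=-1, h_right=-1, diff=0 [OK], height=0
  node 5: h_left=0, h_right=-1, diff=1 [OK], height=1
  node 12: h_left=-1, h_right=-1, diff=0 [OK], height=0
  node 17: h_left=0, h_right=-1, diff=1 [OK], height=1
  node 11: h_left=1, h_right=1, diff=0 [OK], height=2
  node 36: h_left=-1, h_right=-1, diff=0 [OK], height=0
  node 46: h_left=0, h_right=-1, diff=1 [OK], height=1
  node 49: h_left=-1, h_right=-1, diff=0 [OK], height=0
  node 47: h_left=1, h_right=0, diff=1 [OK], height=2
  node 27: h_left=2, h_right=2, diff=0 [OK], height=3
All nodes satisfy the balance condition.
Result: Balanced


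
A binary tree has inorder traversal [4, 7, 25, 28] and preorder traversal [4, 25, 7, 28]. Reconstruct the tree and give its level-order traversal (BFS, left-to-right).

Inorder:  [4, 7, 25, 28]
Preorder: [4, 25, 7, 28]
Algorithm: preorder visits root first, so consume preorder in order;
for each root, split the current inorder slice at that value into
left-subtree inorder and right-subtree inorder, then recurse.
Recursive splits:
  root=4; inorder splits into left=[], right=[7, 25, 28]
  root=25; inorder splits into left=[7], right=[28]
  root=7; inorder splits into left=[], right=[]
  root=28; inorder splits into left=[], right=[]
Reconstructed level-order: [4, 25, 7, 28]


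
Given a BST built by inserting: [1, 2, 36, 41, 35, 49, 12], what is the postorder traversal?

Tree insertion order: [1, 2, 36, 41, 35, 49, 12]
Tree (level-order array): [1, None, 2, None, 36, 35, 41, 12, None, None, 49]
Postorder traversal: [12, 35, 49, 41, 36, 2, 1]


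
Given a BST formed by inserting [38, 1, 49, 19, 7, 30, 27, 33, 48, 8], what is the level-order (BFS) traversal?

Tree insertion order: [38, 1, 49, 19, 7, 30, 27, 33, 48, 8]
Tree (level-order array): [38, 1, 49, None, 19, 48, None, 7, 30, None, None, None, 8, 27, 33]
BFS from the root, enqueuing left then right child of each popped node:
  queue [38] -> pop 38, enqueue [1, 49], visited so far: [38]
  queue [1, 49] -> pop 1, enqueue [19], visited so far: [38, 1]
  queue [49, 19] -> pop 49, enqueue [48], visited so far: [38, 1, 49]
  queue [19, 48] -> pop 19, enqueue [7, 30], visited so far: [38, 1, 49, 19]
  queue [48, 7, 30] -> pop 48, enqueue [none], visited so far: [38, 1, 49, 19, 48]
  queue [7, 30] -> pop 7, enqueue [8], visited so far: [38, 1, 49, 19, 48, 7]
  queue [30, 8] -> pop 30, enqueue [27, 33], visited so far: [38, 1, 49, 19, 48, 7, 30]
  queue [8, 27, 33] -> pop 8, enqueue [none], visited so far: [38, 1, 49, 19, 48, 7, 30, 8]
  queue [27, 33] -> pop 27, enqueue [none], visited so far: [38, 1, 49, 19, 48, 7, 30, 8, 27]
  queue [33] -> pop 33, enqueue [none], visited so far: [38, 1, 49, 19, 48, 7, 30, 8, 27, 33]
Result: [38, 1, 49, 19, 48, 7, 30, 8, 27, 33]


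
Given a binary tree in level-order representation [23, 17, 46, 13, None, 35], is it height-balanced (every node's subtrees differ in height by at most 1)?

Tree (level-order array): [23, 17, 46, 13, None, 35]
Definition: a tree is height-balanced if, at every node, |h(left) - h(right)| <= 1 (empty subtree has height -1).
Bottom-up per-node check:
  node 13: h_left=-1, h_right=-1, diff=0 [OK], height=0
  node 17: h_left=0, h_right=-1, diff=1 [OK], height=1
  node 35: h_left=-1, h_right=-1, diff=0 [OK], height=0
  node 46: h_left=0, h_right=-1, diff=1 [OK], height=1
  node 23: h_left=1, h_right=1, diff=0 [OK], height=2
All nodes satisfy the balance condition.
Result: Balanced


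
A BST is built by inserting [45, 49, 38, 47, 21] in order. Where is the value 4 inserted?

Starting tree (level order): [45, 38, 49, 21, None, 47]
Insertion path: 45 -> 38 -> 21
Result: insert 4 as left child of 21
Final tree (level order): [45, 38, 49, 21, None, 47, None, 4]


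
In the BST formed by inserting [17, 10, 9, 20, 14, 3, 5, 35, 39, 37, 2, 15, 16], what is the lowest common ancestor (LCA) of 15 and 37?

Tree insertion order: [17, 10, 9, 20, 14, 3, 5, 35, 39, 37, 2, 15, 16]
Tree (level-order array): [17, 10, 20, 9, 14, None, 35, 3, None, None, 15, None, 39, 2, 5, None, 16, 37]
In a BST, the LCA of p=15, q=37 is the first node v on the
root-to-leaf path with p <= v <= q (go left if both < v, right if both > v).
Walk from root:
  at 17: 15 <= 17 <= 37, this is the LCA
LCA = 17


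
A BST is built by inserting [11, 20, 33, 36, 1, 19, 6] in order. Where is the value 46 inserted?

Starting tree (level order): [11, 1, 20, None, 6, 19, 33, None, None, None, None, None, 36]
Insertion path: 11 -> 20 -> 33 -> 36
Result: insert 46 as right child of 36
Final tree (level order): [11, 1, 20, None, 6, 19, 33, None, None, None, None, None, 36, None, 46]


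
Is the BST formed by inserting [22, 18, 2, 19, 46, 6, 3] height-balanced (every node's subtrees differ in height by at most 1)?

Tree (level-order array): [22, 18, 46, 2, 19, None, None, None, 6, None, None, 3]
Definition: a tree is height-balanced if, at every node, |h(left) - h(right)| <= 1 (empty subtree has height -1).
Bottom-up per-node check:
  node 3: h_left=-1, h_right=-1, diff=0 [OK], height=0
  node 6: h_left=0, h_right=-1, diff=1 [OK], height=1
  node 2: h_left=-1, h_right=1, diff=2 [FAIL (|-1-1|=2 > 1)], height=2
  node 19: h_left=-1, h_right=-1, diff=0 [OK], height=0
  node 18: h_left=2, h_right=0, diff=2 [FAIL (|2-0|=2 > 1)], height=3
  node 46: h_left=-1, h_right=-1, diff=0 [OK], height=0
  node 22: h_left=3, h_right=0, diff=3 [FAIL (|3-0|=3 > 1)], height=4
Node 2 violates the condition: |-1 - 1| = 2 > 1.
Result: Not balanced


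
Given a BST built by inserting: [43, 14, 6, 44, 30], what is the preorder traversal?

Tree insertion order: [43, 14, 6, 44, 30]
Tree (level-order array): [43, 14, 44, 6, 30]
Preorder traversal: [43, 14, 6, 30, 44]


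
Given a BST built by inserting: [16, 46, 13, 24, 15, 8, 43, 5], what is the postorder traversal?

Tree insertion order: [16, 46, 13, 24, 15, 8, 43, 5]
Tree (level-order array): [16, 13, 46, 8, 15, 24, None, 5, None, None, None, None, 43]
Postorder traversal: [5, 8, 15, 13, 43, 24, 46, 16]


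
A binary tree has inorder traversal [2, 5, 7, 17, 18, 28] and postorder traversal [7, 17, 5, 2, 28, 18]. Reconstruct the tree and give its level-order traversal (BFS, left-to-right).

Inorder:   [2, 5, 7, 17, 18, 28]
Postorder: [7, 17, 5, 2, 28, 18]
Algorithm: postorder visits root last, so walk postorder right-to-left;
each value is the root of the current inorder slice — split it at that
value, recurse on the right subtree first, then the left.
Recursive splits:
  root=18; inorder splits into left=[2, 5, 7, 17], right=[28]
  root=28; inorder splits into left=[], right=[]
  root=2; inorder splits into left=[], right=[5, 7, 17]
  root=5; inorder splits into left=[], right=[7, 17]
  root=17; inorder splits into left=[7], right=[]
  root=7; inorder splits into left=[], right=[]
Reconstructed level-order: [18, 2, 28, 5, 17, 7]


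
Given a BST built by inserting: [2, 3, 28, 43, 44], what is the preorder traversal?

Tree insertion order: [2, 3, 28, 43, 44]
Tree (level-order array): [2, None, 3, None, 28, None, 43, None, 44]
Preorder traversal: [2, 3, 28, 43, 44]


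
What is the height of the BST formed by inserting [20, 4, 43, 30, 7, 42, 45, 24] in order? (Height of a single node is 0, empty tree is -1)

Insertion order: [20, 4, 43, 30, 7, 42, 45, 24]
Tree (level-order array): [20, 4, 43, None, 7, 30, 45, None, None, 24, 42]
Compute height bottom-up (empty subtree = -1):
  height(7) = 1 + max(-1, -1) = 0
  height(4) = 1 + max(-1, 0) = 1
  height(24) = 1 + max(-1, -1) = 0
  height(42) = 1 + max(-1, -1) = 0
  height(30) = 1 + max(0, 0) = 1
  height(45) = 1 + max(-1, -1) = 0
  height(43) = 1 + max(1, 0) = 2
  height(20) = 1 + max(1, 2) = 3
Height = 3


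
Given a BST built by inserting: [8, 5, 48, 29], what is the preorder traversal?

Tree insertion order: [8, 5, 48, 29]
Tree (level-order array): [8, 5, 48, None, None, 29]
Preorder traversal: [8, 5, 48, 29]


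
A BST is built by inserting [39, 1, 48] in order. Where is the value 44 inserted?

Starting tree (level order): [39, 1, 48]
Insertion path: 39 -> 48
Result: insert 44 as left child of 48
Final tree (level order): [39, 1, 48, None, None, 44]


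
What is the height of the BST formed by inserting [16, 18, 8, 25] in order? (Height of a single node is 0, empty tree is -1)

Insertion order: [16, 18, 8, 25]
Tree (level-order array): [16, 8, 18, None, None, None, 25]
Compute height bottom-up (empty subtree = -1):
  height(8) = 1 + max(-1, -1) = 0
  height(25) = 1 + max(-1, -1) = 0
  height(18) = 1 + max(-1, 0) = 1
  height(16) = 1 + max(0, 1) = 2
Height = 2


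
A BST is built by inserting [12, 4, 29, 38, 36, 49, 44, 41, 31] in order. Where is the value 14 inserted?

Starting tree (level order): [12, 4, 29, None, None, None, 38, 36, 49, 31, None, 44, None, None, None, 41]
Insertion path: 12 -> 29
Result: insert 14 as left child of 29
Final tree (level order): [12, 4, 29, None, None, 14, 38, None, None, 36, 49, 31, None, 44, None, None, None, 41]


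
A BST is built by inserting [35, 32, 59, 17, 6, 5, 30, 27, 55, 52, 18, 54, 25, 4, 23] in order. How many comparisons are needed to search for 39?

Search path for 39: 35 -> 59 -> 55 -> 52
Found: False
Comparisons: 4


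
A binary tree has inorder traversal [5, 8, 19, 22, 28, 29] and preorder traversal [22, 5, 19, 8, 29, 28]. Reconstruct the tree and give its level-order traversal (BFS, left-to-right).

Inorder:  [5, 8, 19, 22, 28, 29]
Preorder: [22, 5, 19, 8, 29, 28]
Algorithm: preorder visits root first, so consume preorder in order;
for each root, split the current inorder slice at that value into
left-subtree inorder and right-subtree inorder, then recurse.
Recursive splits:
  root=22; inorder splits into left=[5, 8, 19], right=[28, 29]
  root=5; inorder splits into left=[], right=[8, 19]
  root=19; inorder splits into left=[8], right=[]
  root=8; inorder splits into left=[], right=[]
  root=29; inorder splits into left=[28], right=[]
  root=28; inorder splits into left=[], right=[]
Reconstructed level-order: [22, 5, 29, 19, 28, 8]


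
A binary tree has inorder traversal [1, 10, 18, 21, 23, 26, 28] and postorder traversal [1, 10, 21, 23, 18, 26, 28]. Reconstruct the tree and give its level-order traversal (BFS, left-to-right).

Inorder:   [1, 10, 18, 21, 23, 26, 28]
Postorder: [1, 10, 21, 23, 18, 26, 28]
Algorithm: postorder visits root last, so walk postorder right-to-left;
each value is the root of the current inorder slice — split it at that
value, recurse on the right subtree first, then the left.
Recursive splits:
  root=28; inorder splits into left=[1, 10, 18, 21, 23, 26], right=[]
  root=26; inorder splits into left=[1, 10, 18, 21, 23], right=[]
  root=18; inorder splits into left=[1, 10], right=[21, 23]
  root=23; inorder splits into left=[21], right=[]
  root=21; inorder splits into left=[], right=[]
  root=10; inorder splits into left=[1], right=[]
  root=1; inorder splits into left=[], right=[]
Reconstructed level-order: [28, 26, 18, 10, 23, 1, 21]


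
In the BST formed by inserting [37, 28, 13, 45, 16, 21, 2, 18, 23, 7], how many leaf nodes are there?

Tree built from: [37, 28, 13, 45, 16, 21, 2, 18, 23, 7]
Tree (level-order array): [37, 28, 45, 13, None, None, None, 2, 16, None, 7, None, 21, None, None, 18, 23]
Rule: A leaf has 0 children.
Per-node child counts:
  node 37: 2 child(ren)
  node 28: 1 child(ren)
  node 13: 2 child(ren)
  node 2: 1 child(ren)
  node 7: 0 child(ren)
  node 16: 1 child(ren)
  node 21: 2 child(ren)
  node 18: 0 child(ren)
  node 23: 0 child(ren)
  node 45: 0 child(ren)
Matching nodes: [7, 18, 23, 45]
Count of leaf nodes: 4


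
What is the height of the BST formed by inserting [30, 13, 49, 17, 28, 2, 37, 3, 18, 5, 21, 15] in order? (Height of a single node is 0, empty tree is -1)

Insertion order: [30, 13, 49, 17, 28, 2, 37, 3, 18, 5, 21, 15]
Tree (level-order array): [30, 13, 49, 2, 17, 37, None, None, 3, 15, 28, None, None, None, 5, None, None, 18, None, None, None, None, 21]
Compute height bottom-up (empty subtree = -1):
  height(5) = 1 + max(-1, -1) = 0
  height(3) = 1 + max(-1, 0) = 1
  height(2) = 1 + max(-1, 1) = 2
  height(15) = 1 + max(-1, -1) = 0
  height(21) = 1 + max(-1, -1) = 0
  height(18) = 1 + max(-1, 0) = 1
  height(28) = 1 + max(1, -1) = 2
  height(17) = 1 + max(0, 2) = 3
  height(13) = 1 + max(2, 3) = 4
  height(37) = 1 + max(-1, -1) = 0
  height(49) = 1 + max(0, -1) = 1
  height(30) = 1 + max(4, 1) = 5
Height = 5


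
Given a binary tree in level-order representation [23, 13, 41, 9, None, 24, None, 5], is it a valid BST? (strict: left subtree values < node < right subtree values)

Level-order array: [23, 13, 41, 9, None, 24, None, 5]
Validate using subtree bounds (lo, hi): at each node, require lo < value < hi,
then recurse left with hi=value and right with lo=value.
Preorder trace (stopping at first violation):
  at node 23 with bounds (-inf, +inf): OK
  at node 13 with bounds (-inf, 23): OK
  at node 9 with bounds (-inf, 13): OK
  at node 5 with bounds (-inf, 9): OK
  at node 41 with bounds (23, +inf): OK
  at node 24 with bounds (23, 41): OK
No violation found at any node.
Result: Valid BST


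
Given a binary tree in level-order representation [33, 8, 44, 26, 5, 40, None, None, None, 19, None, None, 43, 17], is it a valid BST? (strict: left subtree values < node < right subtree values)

Level-order array: [33, 8, 44, 26, 5, 40, None, None, None, 19, None, None, 43, 17]
Validate using subtree bounds (lo, hi): at each node, require lo < value < hi,
then recurse left with hi=value and right with lo=value.
Preorder trace (stopping at first violation):
  at node 33 with bounds (-inf, +inf): OK
  at node 8 with bounds (-inf, 33): OK
  at node 26 with bounds (-inf, 8): VIOLATION
Node 26 violates its bound: not (-inf < 26 < 8).
Result: Not a valid BST


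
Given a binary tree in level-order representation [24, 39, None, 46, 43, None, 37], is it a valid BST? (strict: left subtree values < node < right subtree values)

Level-order array: [24, 39, None, 46, 43, None, 37]
Validate using subtree bounds (lo, hi): at each node, require lo < value < hi,
then recurse left with hi=value and right with lo=value.
Preorder trace (stopping at first violation):
  at node 24 with bounds (-inf, +inf): OK
  at node 39 with bounds (-inf, 24): VIOLATION
Node 39 violates its bound: not (-inf < 39 < 24).
Result: Not a valid BST


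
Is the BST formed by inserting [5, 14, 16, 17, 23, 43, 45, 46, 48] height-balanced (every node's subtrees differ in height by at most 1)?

Tree (level-order array): [5, None, 14, None, 16, None, 17, None, 23, None, 43, None, 45, None, 46, None, 48]
Definition: a tree is height-balanced if, at every node, |h(left) - h(right)| <= 1 (empty subtree has height -1).
Bottom-up per-node check:
  node 48: h_left=-1, h_right=-1, diff=0 [OK], height=0
  node 46: h_left=-1, h_right=0, diff=1 [OK], height=1
  node 45: h_left=-1, h_right=1, diff=2 [FAIL (|-1-1|=2 > 1)], height=2
  node 43: h_left=-1, h_right=2, diff=3 [FAIL (|-1-2|=3 > 1)], height=3
  node 23: h_left=-1, h_right=3, diff=4 [FAIL (|-1-3|=4 > 1)], height=4
  node 17: h_left=-1, h_right=4, diff=5 [FAIL (|-1-4|=5 > 1)], height=5
  node 16: h_left=-1, h_right=5, diff=6 [FAIL (|-1-5|=6 > 1)], height=6
  node 14: h_left=-1, h_right=6, diff=7 [FAIL (|-1-6|=7 > 1)], height=7
  node 5: h_left=-1, h_right=7, diff=8 [FAIL (|-1-7|=8 > 1)], height=8
Node 45 violates the condition: |-1 - 1| = 2 > 1.
Result: Not balanced


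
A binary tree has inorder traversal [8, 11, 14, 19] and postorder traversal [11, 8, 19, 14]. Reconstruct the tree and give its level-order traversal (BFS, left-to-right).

Inorder:   [8, 11, 14, 19]
Postorder: [11, 8, 19, 14]
Algorithm: postorder visits root last, so walk postorder right-to-left;
each value is the root of the current inorder slice — split it at that
value, recurse on the right subtree first, then the left.
Recursive splits:
  root=14; inorder splits into left=[8, 11], right=[19]
  root=19; inorder splits into left=[], right=[]
  root=8; inorder splits into left=[], right=[11]
  root=11; inorder splits into left=[], right=[]
Reconstructed level-order: [14, 8, 19, 11]


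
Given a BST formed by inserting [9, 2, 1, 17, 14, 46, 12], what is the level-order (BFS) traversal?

Tree insertion order: [9, 2, 1, 17, 14, 46, 12]
Tree (level-order array): [9, 2, 17, 1, None, 14, 46, None, None, 12]
BFS from the root, enqueuing left then right child of each popped node:
  queue [9] -> pop 9, enqueue [2, 17], visited so far: [9]
  queue [2, 17] -> pop 2, enqueue [1], visited so far: [9, 2]
  queue [17, 1] -> pop 17, enqueue [14, 46], visited so far: [9, 2, 17]
  queue [1, 14, 46] -> pop 1, enqueue [none], visited so far: [9, 2, 17, 1]
  queue [14, 46] -> pop 14, enqueue [12], visited so far: [9, 2, 17, 1, 14]
  queue [46, 12] -> pop 46, enqueue [none], visited so far: [9, 2, 17, 1, 14, 46]
  queue [12] -> pop 12, enqueue [none], visited so far: [9, 2, 17, 1, 14, 46, 12]
Result: [9, 2, 17, 1, 14, 46, 12]


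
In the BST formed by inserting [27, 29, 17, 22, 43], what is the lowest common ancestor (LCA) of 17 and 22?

Tree insertion order: [27, 29, 17, 22, 43]
Tree (level-order array): [27, 17, 29, None, 22, None, 43]
In a BST, the LCA of p=17, q=22 is the first node v on the
root-to-leaf path with p <= v <= q (go left if both < v, right if both > v).
Walk from root:
  at 27: both 17 and 22 < 27, go left
  at 17: 17 <= 17 <= 22, this is the LCA
LCA = 17


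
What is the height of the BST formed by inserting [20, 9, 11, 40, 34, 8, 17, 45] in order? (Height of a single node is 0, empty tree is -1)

Insertion order: [20, 9, 11, 40, 34, 8, 17, 45]
Tree (level-order array): [20, 9, 40, 8, 11, 34, 45, None, None, None, 17]
Compute height bottom-up (empty subtree = -1):
  height(8) = 1 + max(-1, -1) = 0
  height(17) = 1 + max(-1, -1) = 0
  height(11) = 1 + max(-1, 0) = 1
  height(9) = 1 + max(0, 1) = 2
  height(34) = 1 + max(-1, -1) = 0
  height(45) = 1 + max(-1, -1) = 0
  height(40) = 1 + max(0, 0) = 1
  height(20) = 1 + max(2, 1) = 3
Height = 3


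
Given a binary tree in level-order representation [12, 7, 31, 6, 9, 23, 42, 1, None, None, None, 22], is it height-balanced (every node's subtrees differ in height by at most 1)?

Tree (level-order array): [12, 7, 31, 6, 9, 23, 42, 1, None, None, None, 22]
Definition: a tree is height-balanced if, at every node, |h(left) - h(right)| <= 1 (empty subtree has height -1).
Bottom-up per-node check:
  node 1: h_left=-1, h_right=-1, diff=0 [OK], height=0
  node 6: h_left=0, h_right=-1, diff=1 [OK], height=1
  node 9: h_left=-1, h_right=-1, diff=0 [OK], height=0
  node 7: h_left=1, h_right=0, diff=1 [OK], height=2
  node 22: h_left=-1, h_right=-1, diff=0 [OK], height=0
  node 23: h_left=0, h_right=-1, diff=1 [OK], height=1
  node 42: h_left=-1, h_right=-1, diff=0 [OK], height=0
  node 31: h_left=1, h_right=0, diff=1 [OK], height=2
  node 12: h_left=2, h_right=2, diff=0 [OK], height=3
All nodes satisfy the balance condition.
Result: Balanced


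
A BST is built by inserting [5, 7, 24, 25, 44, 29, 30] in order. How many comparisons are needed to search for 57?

Search path for 57: 5 -> 7 -> 24 -> 25 -> 44
Found: False
Comparisons: 5


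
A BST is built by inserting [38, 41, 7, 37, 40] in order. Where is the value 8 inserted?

Starting tree (level order): [38, 7, 41, None, 37, 40]
Insertion path: 38 -> 7 -> 37
Result: insert 8 as left child of 37
Final tree (level order): [38, 7, 41, None, 37, 40, None, 8]


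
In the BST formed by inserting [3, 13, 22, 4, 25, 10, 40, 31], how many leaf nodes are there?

Tree built from: [3, 13, 22, 4, 25, 10, 40, 31]
Tree (level-order array): [3, None, 13, 4, 22, None, 10, None, 25, None, None, None, 40, 31]
Rule: A leaf has 0 children.
Per-node child counts:
  node 3: 1 child(ren)
  node 13: 2 child(ren)
  node 4: 1 child(ren)
  node 10: 0 child(ren)
  node 22: 1 child(ren)
  node 25: 1 child(ren)
  node 40: 1 child(ren)
  node 31: 0 child(ren)
Matching nodes: [10, 31]
Count of leaf nodes: 2


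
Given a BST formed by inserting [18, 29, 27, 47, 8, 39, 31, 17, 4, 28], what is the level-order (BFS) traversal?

Tree insertion order: [18, 29, 27, 47, 8, 39, 31, 17, 4, 28]
Tree (level-order array): [18, 8, 29, 4, 17, 27, 47, None, None, None, None, None, 28, 39, None, None, None, 31]
BFS from the root, enqueuing left then right child of each popped node:
  queue [18] -> pop 18, enqueue [8, 29], visited so far: [18]
  queue [8, 29] -> pop 8, enqueue [4, 17], visited so far: [18, 8]
  queue [29, 4, 17] -> pop 29, enqueue [27, 47], visited so far: [18, 8, 29]
  queue [4, 17, 27, 47] -> pop 4, enqueue [none], visited so far: [18, 8, 29, 4]
  queue [17, 27, 47] -> pop 17, enqueue [none], visited so far: [18, 8, 29, 4, 17]
  queue [27, 47] -> pop 27, enqueue [28], visited so far: [18, 8, 29, 4, 17, 27]
  queue [47, 28] -> pop 47, enqueue [39], visited so far: [18, 8, 29, 4, 17, 27, 47]
  queue [28, 39] -> pop 28, enqueue [none], visited so far: [18, 8, 29, 4, 17, 27, 47, 28]
  queue [39] -> pop 39, enqueue [31], visited so far: [18, 8, 29, 4, 17, 27, 47, 28, 39]
  queue [31] -> pop 31, enqueue [none], visited so far: [18, 8, 29, 4, 17, 27, 47, 28, 39, 31]
Result: [18, 8, 29, 4, 17, 27, 47, 28, 39, 31]


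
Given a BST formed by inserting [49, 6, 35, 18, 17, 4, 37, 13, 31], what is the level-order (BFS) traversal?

Tree insertion order: [49, 6, 35, 18, 17, 4, 37, 13, 31]
Tree (level-order array): [49, 6, None, 4, 35, None, None, 18, 37, 17, 31, None, None, 13]
BFS from the root, enqueuing left then right child of each popped node:
  queue [49] -> pop 49, enqueue [6], visited so far: [49]
  queue [6] -> pop 6, enqueue [4, 35], visited so far: [49, 6]
  queue [4, 35] -> pop 4, enqueue [none], visited so far: [49, 6, 4]
  queue [35] -> pop 35, enqueue [18, 37], visited so far: [49, 6, 4, 35]
  queue [18, 37] -> pop 18, enqueue [17, 31], visited so far: [49, 6, 4, 35, 18]
  queue [37, 17, 31] -> pop 37, enqueue [none], visited so far: [49, 6, 4, 35, 18, 37]
  queue [17, 31] -> pop 17, enqueue [13], visited so far: [49, 6, 4, 35, 18, 37, 17]
  queue [31, 13] -> pop 31, enqueue [none], visited so far: [49, 6, 4, 35, 18, 37, 17, 31]
  queue [13] -> pop 13, enqueue [none], visited so far: [49, 6, 4, 35, 18, 37, 17, 31, 13]
Result: [49, 6, 4, 35, 18, 37, 17, 31, 13]


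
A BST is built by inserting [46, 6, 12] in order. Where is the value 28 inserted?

Starting tree (level order): [46, 6, None, None, 12]
Insertion path: 46 -> 6 -> 12
Result: insert 28 as right child of 12
Final tree (level order): [46, 6, None, None, 12, None, 28]


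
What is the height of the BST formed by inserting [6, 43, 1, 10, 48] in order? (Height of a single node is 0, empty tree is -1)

Insertion order: [6, 43, 1, 10, 48]
Tree (level-order array): [6, 1, 43, None, None, 10, 48]
Compute height bottom-up (empty subtree = -1):
  height(1) = 1 + max(-1, -1) = 0
  height(10) = 1 + max(-1, -1) = 0
  height(48) = 1 + max(-1, -1) = 0
  height(43) = 1 + max(0, 0) = 1
  height(6) = 1 + max(0, 1) = 2
Height = 2


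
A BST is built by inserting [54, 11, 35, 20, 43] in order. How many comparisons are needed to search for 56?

Search path for 56: 54
Found: False
Comparisons: 1


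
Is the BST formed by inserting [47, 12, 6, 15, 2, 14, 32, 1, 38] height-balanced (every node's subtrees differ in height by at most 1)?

Tree (level-order array): [47, 12, None, 6, 15, 2, None, 14, 32, 1, None, None, None, None, 38]
Definition: a tree is height-balanced if, at every node, |h(left) - h(right)| <= 1 (empty subtree has height -1).
Bottom-up per-node check:
  node 1: h_left=-1, h_right=-1, diff=0 [OK], height=0
  node 2: h_left=0, h_right=-1, diff=1 [OK], height=1
  node 6: h_left=1, h_right=-1, diff=2 [FAIL (|1--1|=2 > 1)], height=2
  node 14: h_left=-1, h_right=-1, diff=0 [OK], height=0
  node 38: h_left=-1, h_right=-1, diff=0 [OK], height=0
  node 32: h_left=-1, h_right=0, diff=1 [OK], height=1
  node 15: h_left=0, h_right=1, diff=1 [OK], height=2
  node 12: h_left=2, h_right=2, diff=0 [OK], height=3
  node 47: h_left=3, h_right=-1, diff=4 [FAIL (|3--1|=4 > 1)], height=4
Node 6 violates the condition: |1 - -1| = 2 > 1.
Result: Not balanced


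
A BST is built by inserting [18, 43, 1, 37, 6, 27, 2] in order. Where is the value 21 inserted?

Starting tree (level order): [18, 1, 43, None, 6, 37, None, 2, None, 27]
Insertion path: 18 -> 43 -> 37 -> 27
Result: insert 21 as left child of 27
Final tree (level order): [18, 1, 43, None, 6, 37, None, 2, None, 27, None, None, None, 21]


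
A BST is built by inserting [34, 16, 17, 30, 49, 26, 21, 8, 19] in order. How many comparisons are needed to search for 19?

Search path for 19: 34 -> 16 -> 17 -> 30 -> 26 -> 21 -> 19
Found: True
Comparisons: 7


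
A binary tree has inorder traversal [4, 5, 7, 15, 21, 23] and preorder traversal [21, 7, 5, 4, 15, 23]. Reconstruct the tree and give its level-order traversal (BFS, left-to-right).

Inorder:  [4, 5, 7, 15, 21, 23]
Preorder: [21, 7, 5, 4, 15, 23]
Algorithm: preorder visits root first, so consume preorder in order;
for each root, split the current inorder slice at that value into
left-subtree inorder and right-subtree inorder, then recurse.
Recursive splits:
  root=21; inorder splits into left=[4, 5, 7, 15], right=[23]
  root=7; inorder splits into left=[4, 5], right=[15]
  root=5; inorder splits into left=[4], right=[]
  root=4; inorder splits into left=[], right=[]
  root=15; inorder splits into left=[], right=[]
  root=23; inorder splits into left=[], right=[]
Reconstructed level-order: [21, 7, 23, 5, 15, 4]


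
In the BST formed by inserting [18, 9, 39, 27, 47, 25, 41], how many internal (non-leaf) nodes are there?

Tree built from: [18, 9, 39, 27, 47, 25, 41]
Tree (level-order array): [18, 9, 39, None, None, 27, 47, 25, None, 41]
Rule: An internal node has at least one child.
Per-node child counts:
  node 18: 2 child(ren)
  node 9: 0 child(ren)
  node 39: 2 child(ren)
  node 27: 1 child(ren)
  node 25: 0 child(ren)
  node 47: 1 child(ren)
  node 41: 0 child(ren)
Matching nodes: [18, 39, 27, 47]
Count of internal (non-leaf) nodes: 4


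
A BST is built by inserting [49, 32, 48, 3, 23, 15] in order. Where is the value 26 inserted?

Starting tree (level order): [49, 32, None, 3, 48, None, 23, None, None, 15]
Insertion path: 49 -> 32 -> 3 -> 23
Result: insert 26 as right child of 23
Final tree (level order): [49, 32, None, 3, 48, None, 23, None, None, 15, 26]


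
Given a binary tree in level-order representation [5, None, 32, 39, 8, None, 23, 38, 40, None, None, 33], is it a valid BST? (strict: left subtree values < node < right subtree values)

Level-order array: [5, None, 32, 39, 8, None, 23, 38, 40, None, None, 33]
Validate using subtree bounds (lo, hi): at each node, require lo < value < hi,
then recurse left with hi=value and right with lo=value.
Preorder trace (stopping at first violation):
  at node 5 with bounds (-inf, +inf): OK
  at node 32 with bounds (5, +inf): OK
  at node 39 with bounds (5, 32): VIOLATION
Node 39 violates its bound: not (5 < 39 < 32).
Result: Not a valid BST


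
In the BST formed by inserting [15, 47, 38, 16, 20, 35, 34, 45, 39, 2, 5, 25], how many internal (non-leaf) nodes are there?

Tree built from: [15, 47, 38, 16, 20, 35, 34, 45, 39, 2, 5, 25]
Tree (level-order array): [15, 2, 47, None, 5, 38, None, None, None, 16, 45, None, 20, 39, None, None, 35, None, None, 34, None, 25]
Rule: An internal node has at least one child.
Per-node child counts:
  node 15: 2 child(ren)
  node 2: 1 child(ren)
  node 5: 0 child(ren)
  node 47: 1 child(ren)
  node 38: 2 child(ren)
  node 16: 1 child(ren)
  node 20: 1 child(ren)
  node 35: 1 child(ren)
  node 34: 1 child(ren)
  node 25: 0 child(ren)
  node 45: 1 child(ren)
  node 39: 0 child(ren)
Matching nodes: [15, 2, 47, 38, 16, 20, 35, 34, 45]
Count of internal (non-leaf) nodes: 9


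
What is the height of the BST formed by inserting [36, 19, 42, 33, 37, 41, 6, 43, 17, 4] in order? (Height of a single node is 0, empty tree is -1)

Insertion order: [36, 19, 42, 33, 37, 41, 6, 43, 17, 4]
Tree (level-order array): [36, 19, 42, 6, 33, 37, 43, 4, 17, None, None, None, 41]
Compute height bottom-up (empty subtree = -1):
  height(4) = 1 + max(-1, -1) = 0
  height(17) = 1 + max(-1, -1) = 0
  height(6) = 1 + max(0, 0) = 1
  height(33) = 1 + max(-1, -1) = 0
  height(19) = 1 + max(1, 0) = 2
  height(41) = 1 + max(-1, -1) = 0
  height(37) = 1 + max(-1, 0) = 1
  height(43) = 1 + max(-1, -1) = 0
  height(42) = 1 + max(1, 0) = 2
  height(36) = 1 + max(2, 2) = 3
Height = 3


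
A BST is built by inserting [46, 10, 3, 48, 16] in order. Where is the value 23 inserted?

Starting tree (level order): [46, 10, 48, 3, 16]
Insertion path: 46 -> 10 -> 16
Result: insert 23 as right child of 16
Final tree (level order): [46, 10, 48, 3, 16, None, None, None, None, None, 23]


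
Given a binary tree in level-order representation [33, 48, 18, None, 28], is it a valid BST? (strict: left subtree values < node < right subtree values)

Level-order array: [33, 48, 18, None, 28]
Validate using subtree bounds (lo, hi): at each node, require lo < value < hi,
then recurse left with hi=value and right with lo=value.
Preorder trace (stopping at first violation):
  at node 33 with bounds (-inf, +inf): OK
  at node 48 with bounds (-inf, 33): VIOLATION
Node 48 violates its bound: not (-inf < 48 < 33).
Result: Not a valid BST


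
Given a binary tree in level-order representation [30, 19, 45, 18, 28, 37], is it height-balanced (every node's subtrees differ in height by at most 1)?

Tree (level-order array): [30, 19, 45, 18, 28, 37]
Definition: a tree is height-balanced if, at every node, |h(left) - h(right)| <= 1 (empty subtree has height -1).
Bottom-up per-node check:
  node 18: h_left=-1, h_right=-1, diff=0 [OK], height=0
  node 28: h_left=-1, h_right=-1, diff=0 [OK], height=0
  node 19: h_left=0, h_right=0, diff=0 [OK], height=1
  node 37: h_left=-1, h_right=-1, diff=0 [OK], height=0
  node 45: h_left=0, h_right=-1, diff=1 [OK], height=1
  node 30: h_left=1, h_right=1, diff=0 [OK], height=2
All nodes satisfy the balance condition.
Result: Balanced


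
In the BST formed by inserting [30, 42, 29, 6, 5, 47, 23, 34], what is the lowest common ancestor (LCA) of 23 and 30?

Tree insertion order: [30, 42, 29, 6, 5, 47, 23, 34]
Tree (level-order array): [30, 29, 42, 6, None, 34, 47, 5, 23]
In a BST, the LCA of p=23, q=30 is the first node v on the
root-to-leaf path with p <= v <= q (go left if both < v, right if both > v).
Walk from root:
  at 30: 23 <= 30 <= 30, this is the LCA
LCA = 30


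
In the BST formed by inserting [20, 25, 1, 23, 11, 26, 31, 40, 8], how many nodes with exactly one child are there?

Tree built from: [20, 25, 1, 23, 11, 26, 31, 40, 8]
Tree (level-order array): [20, 1, 25, None, 11, 23, 26, 8, None, None, None, None, 31, None, None, None, 40]
Rule: These are nodes with exactly 1 non-null child.
Per-node child counts:
  node 20: 2 child(ren)
  node 1: 1 child(ren)
  node 11: 1 child(ren)
  node 8: 0 child(ren)
  node 25: 2 child(ren)
  node 23: 0 child(ren)
  node 26: 1 child(ren)
  node 31: 1 child(ren)
  node 40: 0 child(ren)
Matching nodes: [1, 11, 26, 31]
Count of nodes with exactly one child: 4


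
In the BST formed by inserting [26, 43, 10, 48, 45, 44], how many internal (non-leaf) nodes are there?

Tree built from: [26, 43, 10, 48, 45, 44]
Tree (level-order array): [26, 10, 43, None, None, None, 48, 45, None, 44]
Rule: An internal node has at least one child.
Per-node child counts:
  node 26: 2 child(ren)
  node 10: 0 child(ren)
  node 43: 1 child(ren)
  node 48: 1 child(ren)
  node 45: 1 child(ren)
  node 44: 0 child(ren)
Matching nodes: [26, 43, 48, 45]
Count of internal (non-leaf) nodes: 4


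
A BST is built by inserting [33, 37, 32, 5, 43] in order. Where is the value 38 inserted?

Starting tree (level order): [33, 32, 37, 5, None, None, 43]
Insertion path: 33 -> 37 -> 43
Result: insert 38 as left child of 43
Final tree (level order): [33, 32, 37, 5, None, None, 43, None, None, 38]


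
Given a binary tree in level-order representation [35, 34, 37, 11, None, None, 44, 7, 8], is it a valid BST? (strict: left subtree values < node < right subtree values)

Level-order array: [35, 34, 37, 11, None, None, 44, 7, 8]
Validate using subtree bounds (lo, hi): at each node, require lo < value < hi,
then recurse left with hi=value and right with lo=value.
Preorder trace (stopping at first violation):
  at node 35 with bounds (-inf, +inf): OK
  at node 34 with bounds (-inf, 35): OK
  at node 11 with bounds (-inf, 34): OK
  at node 7 with bounds (-inf, 11): OK
  at node 8 with bounds (11, 34): VIOLATION
Node 8 violates its bound: not (11 < 8 < 34).
Result: Not a valid BST


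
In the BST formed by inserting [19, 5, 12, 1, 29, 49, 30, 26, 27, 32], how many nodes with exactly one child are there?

Tree built from: [19, 5, 12, 1, 29, 49, 30, 26, 27, 32]
Tree (level-order array): [19, 5, 29, 1, 12, 26, 49, None, None, None, None, None, 27, 30, None, None, None, None, 32]
Rule: These are nodes with exactly 1 non-null child.
Per-node child counts:
  node 19: 2 child(ren)
  node 5: 2 child(ren)
  node 1: 0 child(ren)
  node 12: 0 child(ren)
  node 29: 2 child(ren)
  node 26: 1 child(ren)
  node 27: 0 child(ren)
  node 49: 1 child(ren)
  node 30: 1 child(ren)
  node 32: 0 child(ren)
Matching nodes: [26, 49, 30]
Count of nodes with exactly one child: 3


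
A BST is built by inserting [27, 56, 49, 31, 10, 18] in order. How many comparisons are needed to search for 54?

Search path for 54: 27 -> 56 -> 49
Found: False
Comparisons: 3


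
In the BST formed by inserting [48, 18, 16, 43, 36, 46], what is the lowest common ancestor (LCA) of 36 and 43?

Tree insertion order: [48, 18, 16, 43, 36, 46]
Tree (level-order array): [48, 18, None, 16, 43, None, None, 36, 46]
In a BST, the LCA of p=36, q=43 is the first node v on the
root-to-leaf path with p <= v <= q (go left if both < v, right if both > v).
Walk from root:
  at 48: both 36 and 43 < 48, go left
  at 18: both 36 and 43 > 18, go right
  at 43: 36 <= 43 <= 43, this is the LCA
LCA = 43


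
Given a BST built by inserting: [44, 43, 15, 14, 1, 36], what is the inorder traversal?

Tree insertion order: [44, 43, 15, 14, 1, 36]
Tree (level-order array): [44, 43, None, 15, None, 14, 36, 1]
Inorder traversal: [1, 14, 15, 36, 43, 44]


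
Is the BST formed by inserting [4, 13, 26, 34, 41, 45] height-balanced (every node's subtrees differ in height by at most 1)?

Tree (level-order array): [4, None, 13, None, 26, None, 34, None, 41, None, 45]
Definition: a tree is height-balanced if, at every node, |h(left) - h(right)| <= 1 (empty subtree has height -1).
Bottom-up per-node check:
  node 45: h_left=-1, h_right=-1, diff=0 [OK], height=0
  node 41: h_left=-1, h_right=0, diff=1 [OK], height=1
  node 34: h_left=-1, h_right=1, diff=2 [FAIL (|-1-1|=2 > 1)], height=2
  node 26: h_left=-1, h_right=2, diff=3 [FAIL (|-1-2|=3 > 1)], height=3
  node 13: h_left=-1, h_right=3, diff=4 [FAIL (|-1-3|=4 > 1)], height=4
  node 4: h_left=-1, h_right=4, diff=5 [FAIL (|-1-4|=5 > 1)], height=5
Node 34 violates the condition: |-1 - 1| = 2 > 1.
Result: Not balanced
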